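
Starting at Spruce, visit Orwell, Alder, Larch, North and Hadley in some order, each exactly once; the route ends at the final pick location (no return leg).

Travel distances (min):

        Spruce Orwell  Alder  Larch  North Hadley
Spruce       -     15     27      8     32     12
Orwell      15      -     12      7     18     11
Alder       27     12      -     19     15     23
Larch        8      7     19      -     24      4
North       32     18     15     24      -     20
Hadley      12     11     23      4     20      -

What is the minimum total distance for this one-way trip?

Minimum one-way distance = 50 min.

There are 5! = 120 possible orderings.
Spruce - Orwell - Alder - Larch - North - Hadley: 15+12+19+24+20 = 90
Spruce - Orwell - Alder - Larch - Hadley - North: 15+12+19+4+20 = 70
Spruce - Orwell - Alder - North - Larch - Hadley: 15+12+15+24+4 = 70
Spruce - Orwell - Alder - North - Hadley - Larch: 15+12+15+20+4 = 66
Spruce - Orwell - Alder - Hadley - Larch - North: 15+12+23+4+24 = 78
Spruce - Orwell - Alder - Hadley - North - Larch: 15+12+23+20+24 = 94
Spruce - Orwell - Larch - Alder - North - Hadley: 15+7+19+15+20 = 76
Spruce - Orwell - Larch - Alder - Hadley - North: 15+7+19+23+20 = 84
Spruce - Orwell - Larch - North - Alder - Hadley: 15+7+24+15+23 = 84
Spruce - Orwell - Larch - North - Hadley - Alder: 15+7+24+20+23 = 89
Spruce - Orwell - Larch - Hadley - Alder - North: 15+7+4+23+15 = 64
Spruce - Orwell - Larch - Hadley - North - Alder: 15+7+4+20+15 = 61
Spruce - Orwell - North - Alder - Larch - Hadley: 15+18+15+19+4 = 71
Spruce - Orwell - North - Alder - Hadley - Larch: 15+18+15+23+4 = 75
… (106 more)
Spruce - Larch - Hadley - Orwell - Alder - North: 8+4+11+12+15 = 50  ← best
The minimum is 50.
One shortest path: Spruce → Larch → Hadley → Orwell → Alder → North.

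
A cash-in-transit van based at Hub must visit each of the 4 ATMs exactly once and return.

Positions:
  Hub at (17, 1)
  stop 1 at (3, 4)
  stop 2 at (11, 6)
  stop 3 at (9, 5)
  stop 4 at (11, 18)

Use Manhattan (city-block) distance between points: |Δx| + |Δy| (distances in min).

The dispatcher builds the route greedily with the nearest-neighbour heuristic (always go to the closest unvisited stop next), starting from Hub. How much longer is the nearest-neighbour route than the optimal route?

Hub: stop 2=11, stop 3=12, stop 1=17, stop 4=23 ⇒ stop 2
stop 2: stop 3=3, stop 1=10, stop 4=12 ⇒ stop 3
stop 3: stop 1=7, stop 4=15 ⇒ stop 1
stop 1: stop 4=22 ⇒ stop 4
NN route Hub → stop 2 → stop 3 → stop 1 → stop 4 → Hub costs 66.
Optimal: Hub → stop 1 → stop 3 → stop 2 → stop 4 → Hub costs 62 (by enumerating all 12 distinct tours).
Excess = 66 − 62 = 4.

Excess over optimum: 4 min.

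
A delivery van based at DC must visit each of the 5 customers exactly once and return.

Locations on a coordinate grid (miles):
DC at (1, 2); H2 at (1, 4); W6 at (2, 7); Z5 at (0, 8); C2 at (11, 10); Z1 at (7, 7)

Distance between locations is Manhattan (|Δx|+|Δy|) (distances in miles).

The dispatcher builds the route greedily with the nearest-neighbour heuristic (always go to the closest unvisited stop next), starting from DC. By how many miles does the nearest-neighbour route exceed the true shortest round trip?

DC: H2=2, W6=6, Z5=7, Z1=11, C2=18 ⇒ H2
H2: W6=4, Z5=5, Z1=9, C2=16 ⇒ W6
W6: Z5=3, Z1=5, C2=12 ⇒ Z5
Z5: Z1=8, C2=13 ⇒ Z1
Z1: C2=7 ⇒ C2
NN route DC → H2 → W6 → Z5 → Z1 → C2 → DC costs 42.
Optimal: DC → H2 → W6 → Z1 → C2 → Z5 → DC costs 38 (by enumerating all 60 distinct tours).
Excess = 42 − 38 = 4.

Excess over optimum: 4 miles.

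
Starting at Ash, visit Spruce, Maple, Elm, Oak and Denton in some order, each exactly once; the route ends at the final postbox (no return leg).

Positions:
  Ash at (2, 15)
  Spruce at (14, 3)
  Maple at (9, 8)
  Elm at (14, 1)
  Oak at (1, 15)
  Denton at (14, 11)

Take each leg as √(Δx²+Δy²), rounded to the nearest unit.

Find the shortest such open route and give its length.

Minimum one-way distance = 28.

There are 5! = 120 possible orderings.
Ash → Spruce → Maple → Elm → Oak → Denton: 17+7+9+19+14 = 66
Ash → Spruce → Maple → Elm → Denton → Oak: 17+7+9+10+14 = 57
Ash → Spruce → Maple → Oak → Elm → Denton: 17+7+11+19+10 = 64
Ash → Spruce → Maple → Oak → Denton → Elm: 17+7+11+14+10 = 59
Ash → Spruce → Maple → Denton → Elm → Oak: 17+7+6+10+19 = 59
Ash → Spruce → Maple → Denton → Oak → Elm: 17+7+6+14+19 = 63
Ash → Spruce → Elm → Maple → Oak → Denton: 17+2+9+11+14 = 53
Ash → Spruce → Elm → Maple → Denton → Oak: 17+2+9+6+14 = 48
Ash → Spruce → Elm → Oak → Maple → Denton: 17+2+19+11+6 = 55
Ash → Spruce → Elm → Oak → Denton → Maple: 17+2+19+14+6 = 58
Ash → Spruce → Elm → Denton → Maple → Oak: 17+2+10+6+11 = 46
Ash → Spruce → Elm → Denton → Oak → Maple: 17+2+10+14+11 = 54
Ash → Spruce → Oak → Maple → Elm → Denton: 17+18+11+9+10 = 65
Ash → Spruce → Oak → Maple → Denton → Elm: 17+18+11+6+10 = 62
… (106 more)
Ash → Oak → Maple → Denton → Spruce → Elm: 1+11+6+8+2 = 28  ← best
The minimum is 28.
One shortest path: Ash → Oak → Maple → Denton → Spruce → Elm.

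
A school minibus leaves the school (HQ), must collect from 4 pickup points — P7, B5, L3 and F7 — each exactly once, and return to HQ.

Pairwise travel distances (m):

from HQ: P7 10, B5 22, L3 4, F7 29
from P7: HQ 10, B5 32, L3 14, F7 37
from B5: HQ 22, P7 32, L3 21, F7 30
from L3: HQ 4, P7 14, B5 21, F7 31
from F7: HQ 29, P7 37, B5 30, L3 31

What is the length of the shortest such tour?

Shortest round trip = 102 m.

HQ → P7 → B5 → L3 → F7 → HQ: 10+32+21+31+29 = 123
HQ → P7 → B5 → F7 → L3 → HQ: 10+32+30+31+4 = 107
HQ → P7 → L3 → B5 → F7 → HQ: 10+14+21+30+29 = 104
HQ → P7 → L3 → F7 → B5 → HQ: 10+14+31+30+22 = 107
HQ → P7 → F7 → B5 → L3 → HQ: 10+37+30+21+4 = 102
HQ → P7 → F7 → L3 → B5 → HQ: 10+37+31+21+22 = 121
HQ → B5 → P7 → L3 → F7 → HQ: 22+32+14+31+29 = 128
HQ → B5 → P7 → F7 → L3 → HQ: 22+32+37+31+4 = 126
HQ → B5 → L3 → P7 → F7 → HQ: 22+21+14+37+29 = 123
HQ → B5 → F7 → P7 → L3 → HQ: 22+30+37+14+4 = 107
HQ → L3 → P7 → B5 → F7 → HQ: 4+14+32+30+29 = 109
HQ → L3 → B5 → P7 → F7 → HQ: 4+21+32+37+29 = 123
The minimum is 102.
One optimal route: HQ → P7 → F7 → B5 → L3 → HQ (or its reverse).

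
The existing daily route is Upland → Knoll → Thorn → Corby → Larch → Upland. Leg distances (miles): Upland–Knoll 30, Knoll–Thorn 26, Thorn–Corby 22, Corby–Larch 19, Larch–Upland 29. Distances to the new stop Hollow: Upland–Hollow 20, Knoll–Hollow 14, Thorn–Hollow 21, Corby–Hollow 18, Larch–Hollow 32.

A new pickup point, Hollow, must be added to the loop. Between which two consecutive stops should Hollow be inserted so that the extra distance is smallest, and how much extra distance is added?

Adding 4 miles by placing Hollow on the Upland–Knoll leg.

Insertion cost between consecutive stops i–j is d(i,Hollow) + d(Hollow,j) − d(i,j):
  between Upland and Knoll: 20 + 14 − 30 = 4
  between Knoll and Thorn: 14 + 21 − 26 = 9
  between Thorn and Corby: 21 + 18 − 22 = 17
  between Corby and Larch: 18 + 32 − 19 = 31
  between Larch and Upland: 32 + 20 − 29 = 23
Cheapest insertion is between Upland and Knoll, adding 4.
New total = 126 + 4 = 130.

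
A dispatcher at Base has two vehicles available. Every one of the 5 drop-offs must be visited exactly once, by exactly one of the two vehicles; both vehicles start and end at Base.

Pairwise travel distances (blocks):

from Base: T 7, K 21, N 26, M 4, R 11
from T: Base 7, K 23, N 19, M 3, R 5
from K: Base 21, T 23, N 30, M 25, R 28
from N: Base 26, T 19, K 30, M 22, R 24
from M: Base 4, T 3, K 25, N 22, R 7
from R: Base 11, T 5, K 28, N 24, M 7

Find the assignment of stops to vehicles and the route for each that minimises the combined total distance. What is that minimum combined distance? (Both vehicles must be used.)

There are 2^4 − 1 = 15 ways to divide the 5 stops into two non-empty groups. For each, the best each vehicle can do is its own shortest tour through its group:
  {T} + {K, N, M, R}: 14 + 86 = 100
  {K} + {T, N, M, R}: 42 + 61 = 103
  {T, K} + {N, M, R}: 51 + 61 = 112
  {N} + {T, K, M, R}: 52 + 60 = 112
  {T, N} + {K, M, R}: 52 + 60 = 112
  {K, N} + {T, M, R}: 77 + 23 = 100
  … (15 splits in total)
  {M} + {T, K, N, R}: 8 + 86 = 94  ← best
Best: vehicle 1 Base → M → Base = 8; vehicle 2 Base → K → N → T → R → Base = 86; combined 94.

94 blocks — the smallest possible combined total.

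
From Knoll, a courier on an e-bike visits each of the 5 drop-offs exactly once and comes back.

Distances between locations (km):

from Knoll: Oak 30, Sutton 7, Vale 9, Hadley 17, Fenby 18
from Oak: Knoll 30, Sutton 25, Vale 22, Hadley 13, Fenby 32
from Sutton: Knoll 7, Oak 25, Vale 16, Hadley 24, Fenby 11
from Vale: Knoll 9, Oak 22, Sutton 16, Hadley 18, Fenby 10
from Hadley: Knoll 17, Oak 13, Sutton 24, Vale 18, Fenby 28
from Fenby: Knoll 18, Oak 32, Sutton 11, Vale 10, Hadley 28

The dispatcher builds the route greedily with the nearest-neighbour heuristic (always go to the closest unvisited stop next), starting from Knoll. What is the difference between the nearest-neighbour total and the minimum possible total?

From Knoll: Sutton=7, Vale=9, Hadley=17, Fenby=18, Oak=30 → choose Sutton (7).
From Sutton: Fenby=11, Vale=16, Hadley=24, Oak=25 → choose Fenby (11).
From Fenby: Vale=10, Hadley=28, Oak=32 → choose Vale (10).
From Vale: Hadley=18, Oak=22 → choose Hadley (18).
From Hadley: Oak=13 → choose Oak (13).
NN route Knoll → Sutton → Fenby → Vale → Hadley → Oak → Knoll costs 89.
Optimal: Knoll → Sutton → Fenby → Vale → Oak → Hadley → Knoll costs 80 (by enumerating all 60 distinct tours).
Excess = 89 − 80 = 9.

The nearest-neighbour route is 9 km longer than optimal.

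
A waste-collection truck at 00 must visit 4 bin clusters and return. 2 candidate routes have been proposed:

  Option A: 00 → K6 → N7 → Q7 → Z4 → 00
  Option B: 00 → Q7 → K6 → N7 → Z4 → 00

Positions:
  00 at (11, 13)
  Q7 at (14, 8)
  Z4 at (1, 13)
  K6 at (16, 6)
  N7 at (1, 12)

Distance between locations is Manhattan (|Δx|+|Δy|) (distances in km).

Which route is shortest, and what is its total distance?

Shortest is Option B, total 44 km.

Option A: 12 + 21 + 17 + 18 + 10 = 78
Option B: 8 + 4 + 21 + 1 + 10 = 44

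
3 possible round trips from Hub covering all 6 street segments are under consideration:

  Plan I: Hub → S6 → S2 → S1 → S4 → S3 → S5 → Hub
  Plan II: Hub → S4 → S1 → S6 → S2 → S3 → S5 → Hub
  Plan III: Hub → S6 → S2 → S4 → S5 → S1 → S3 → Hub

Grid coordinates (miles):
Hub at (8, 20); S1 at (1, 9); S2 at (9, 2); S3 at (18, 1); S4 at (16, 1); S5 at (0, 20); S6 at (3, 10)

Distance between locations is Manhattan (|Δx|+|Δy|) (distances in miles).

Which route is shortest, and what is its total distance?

Shortest is Plan I, total 114 miles.

Plan I: 15 + 14 + 15 + 23 + 2 + 37 + 8 = 114
Plan II: 27 + 23 + 3 + 14 + 10 + 37 + 8 = 122
Plan III: 15 + 14 + 8 + 35 + 12 + 25 + 29 = 138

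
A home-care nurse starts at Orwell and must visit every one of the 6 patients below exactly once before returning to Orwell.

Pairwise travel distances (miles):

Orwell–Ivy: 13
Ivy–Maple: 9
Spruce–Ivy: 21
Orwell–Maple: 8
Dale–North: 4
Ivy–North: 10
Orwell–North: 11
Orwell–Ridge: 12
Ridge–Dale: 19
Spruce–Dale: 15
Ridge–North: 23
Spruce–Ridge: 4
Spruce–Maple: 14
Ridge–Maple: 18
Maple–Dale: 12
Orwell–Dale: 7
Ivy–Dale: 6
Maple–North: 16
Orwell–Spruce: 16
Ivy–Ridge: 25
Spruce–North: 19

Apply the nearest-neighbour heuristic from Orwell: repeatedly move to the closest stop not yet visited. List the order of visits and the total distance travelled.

Total distance 60 miles via the nearest-neighbour route Orwell → Dale → North → Ivy → Maple → Spruce → Ridge → Orwell.

At Orwell the remaining stops are Dale 7, Maple 8, North 11, Ridge 12, Ivy 13, Spruce 16; go to Dale.
At Dale the remaining stops are North 4, Ivy 6, Maple 12, Spruce 15, Ridge 19; go to North.
At North the remaining stops are Ivy 10, Maple 16, Spruce 19, Ridge 23; go to Ivy.
At Ivy the remaining stops are Maple 9, Spruce 21, Ridge 25; go to Maple.
At Maple the remaining stops are Spruce 14, Ridge 18; go to Spruce.
At Spruce the remaining stops are Ridge 4; go to Ridge.
Return Ridge→Orwell: 12.
Total = 7 + 4 + 10 + 9 + 14 + 4 + 12 = 60.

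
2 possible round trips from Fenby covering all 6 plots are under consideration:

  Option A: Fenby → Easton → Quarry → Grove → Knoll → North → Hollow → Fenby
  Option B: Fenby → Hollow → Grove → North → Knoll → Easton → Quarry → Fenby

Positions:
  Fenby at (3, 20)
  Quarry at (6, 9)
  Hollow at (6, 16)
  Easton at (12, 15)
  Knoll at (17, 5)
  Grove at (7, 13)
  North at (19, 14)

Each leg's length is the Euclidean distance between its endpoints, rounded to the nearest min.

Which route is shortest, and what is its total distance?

Option A: 10 + 8 + 4 + 13 + 9 + 13 + 5 = 62
Option B: 5 + 3 + 12 + 9 + 11 + 8 + 11 = 59

Shortest is Option B, total 59 min.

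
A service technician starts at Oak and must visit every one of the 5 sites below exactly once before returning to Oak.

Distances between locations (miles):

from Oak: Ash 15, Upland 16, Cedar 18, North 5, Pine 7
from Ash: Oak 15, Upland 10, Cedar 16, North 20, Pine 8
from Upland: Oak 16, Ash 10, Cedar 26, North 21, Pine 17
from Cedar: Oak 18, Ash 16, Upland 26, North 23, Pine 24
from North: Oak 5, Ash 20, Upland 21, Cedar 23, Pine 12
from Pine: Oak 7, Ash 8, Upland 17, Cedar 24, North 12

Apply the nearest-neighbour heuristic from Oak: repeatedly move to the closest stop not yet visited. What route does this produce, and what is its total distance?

79 miles along Oak → North → Pine → Ash → Upland → Cedar → Oak.

At Oak the remaining stops are North 5, Pine 7, Ash 15, Upland 16, Cedar 18; go to North.
At North the remaining stops are Pine 12, Ash 20, Upland 21, Cedar 23; go to Pine.
At Pine the remaining stops are Ash 8, Upland 17, Cedar 24; go to Ash.
At Ash the remaining stops are Upland 10, Cedar 16; go to Upland.
At Upland the remaining stops are Cedar 26; go to Cedar.
Return Cedar→Oak: 18.
Total = 5 + 12 + 8 + 10 + 26 + 18 = 79.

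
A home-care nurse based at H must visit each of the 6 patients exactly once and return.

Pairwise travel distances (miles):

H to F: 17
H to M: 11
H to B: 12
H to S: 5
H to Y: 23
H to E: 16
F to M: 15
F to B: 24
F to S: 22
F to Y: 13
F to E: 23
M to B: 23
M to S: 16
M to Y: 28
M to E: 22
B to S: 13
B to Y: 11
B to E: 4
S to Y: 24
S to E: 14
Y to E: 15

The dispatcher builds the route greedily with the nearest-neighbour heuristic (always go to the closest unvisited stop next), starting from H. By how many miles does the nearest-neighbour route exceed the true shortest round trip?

The nearest-neighbour route is 3 miles longer than optimal.

From H: S=5, M=11, B=12, E=16, F=17, Y=23 → choose S (5).
From S: B=13, E=14, M=16, F=22, Y=24 → choose B (13).
From B: E=4, Y=11, M=23, F=24 → choose E (4).
From E: Y=15, M=22, F=23 → choose Y (15).
From Y: F=13, M=28 → choose F (13).
From F: M=15 → choose M (15).
NN route H → S → B → E → Y → F → M → H costs 76.
Optimal: H → M → F → Y → B → E → S → H costs 73 (by enumerating all 360 distinct tours).
Excess = 76 − 73 = 3.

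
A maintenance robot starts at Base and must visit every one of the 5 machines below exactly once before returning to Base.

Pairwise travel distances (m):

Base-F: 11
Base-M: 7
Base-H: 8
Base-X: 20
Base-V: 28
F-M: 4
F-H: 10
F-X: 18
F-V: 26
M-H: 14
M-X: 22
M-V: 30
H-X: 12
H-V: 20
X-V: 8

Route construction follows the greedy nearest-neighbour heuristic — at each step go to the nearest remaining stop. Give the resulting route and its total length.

69 m along Base → M → F → H → X → V → Base.

At Base the remaining stops are M 7, H 8, F 11, X 20, V 28; go to M.
At M the remaining stops are F 4, H 14, X 22, V 30; go to F.
At F the remaining stops are H 10, X 18, V 26; go to H.
At H the remaining stops are X 12, V 20; go to X.
At X the remaining stops are V 8; go to V.
Return V→Base: 28.
Total = 7 + 4 + 10 + 12 + 8 + 28 = 69.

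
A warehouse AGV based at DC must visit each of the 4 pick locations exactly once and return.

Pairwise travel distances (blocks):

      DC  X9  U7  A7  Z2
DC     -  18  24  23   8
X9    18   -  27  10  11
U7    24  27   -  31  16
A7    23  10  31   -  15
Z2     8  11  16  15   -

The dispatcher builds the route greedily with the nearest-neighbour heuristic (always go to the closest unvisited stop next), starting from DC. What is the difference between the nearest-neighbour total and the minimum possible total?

Excess over optimum: 1 blocks.

DC: Z2=8, X9=18, A7=23, U7=24 ⇒ Z2
Z2: X9=11, A7=15, U7=16 ⇒ X9
X9: A7=10, U7=27 ⇒ A7
A7: U7=31 ⇒ U7
NN route DC → Z2 → X9 → A7 → U7 → DC costs 84.
Optimal: DC → X9 → A7 → U7 → Z2 → DC costs 83 (by enumerating all 12 distinct tours).
Excess = 84 − 83 = 1.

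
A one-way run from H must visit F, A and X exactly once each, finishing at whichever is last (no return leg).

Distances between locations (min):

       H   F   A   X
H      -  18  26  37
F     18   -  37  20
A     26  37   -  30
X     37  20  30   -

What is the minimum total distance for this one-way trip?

Minimum one-way distance = 68 min.

There are 3! = 6 possible orderings.
H → F → A → X: 18+37+30 = 85
H → F → X → A: 18+20+30 = 68
H → A → F → X: 26+37+20 = 83
H → A → X → F: 26+30+20 = 76
H → X → F → A: 37+20+37 = 94
H → X → A → F: 37+30+37 = 104
The minimum is 68.
One shortest path: H → F → X → A.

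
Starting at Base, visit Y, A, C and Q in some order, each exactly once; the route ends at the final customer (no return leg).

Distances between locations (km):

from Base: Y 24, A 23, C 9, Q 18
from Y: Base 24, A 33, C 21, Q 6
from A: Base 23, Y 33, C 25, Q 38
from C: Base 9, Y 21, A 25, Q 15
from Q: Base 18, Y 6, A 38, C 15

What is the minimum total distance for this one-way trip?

Minimum one-way distance = 63 km.

There are 4! = 24 possible orderings.
Base - Y - A - C - Q: 24+33+25+15 = 97
Base - Y - A - Q - C: 24+33+38+15 = 110
Base - Y - C - A - Q: 24+21+25+38 = 108
Base - Y - C - Q - A: 24+21+15+38 = 98
Base - Y - Q - A - C: 24+6+38+25 = 93
Base - Y - Q - C - A: 24+6+15+25 = 70
Base - A - Y - C - Q: 23+33+21+15 = 92
Base - A - Y - Q - C: 23+33+6+15 = 77
Base - A - C - Y - Q: 23+25+21+6 = 75
Base - A - C - Q - Y: 23+25+15+6 = 69
Base - A - Q - Y - C: 23+38+6+21 = 88
Base - A - Q - C - Y: 23+38+15+21 = 97
Base - C - Y - A - Q: 9+21+33+38 = 101
Base - C - Y - Q - A: 9+21+6+38 = 74
… (10 more)
Base - C - Q - Y - A: 9+15+6+33 = 63  ← best
The minimum is 63.
One shortest path: Base → C → Q → Y → A.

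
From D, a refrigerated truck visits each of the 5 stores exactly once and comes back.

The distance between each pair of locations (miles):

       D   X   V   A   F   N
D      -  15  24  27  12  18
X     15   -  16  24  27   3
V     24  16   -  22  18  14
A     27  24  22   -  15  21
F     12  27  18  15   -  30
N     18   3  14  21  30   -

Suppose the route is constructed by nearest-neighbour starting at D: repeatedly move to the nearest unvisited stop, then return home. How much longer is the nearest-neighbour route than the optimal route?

D: F=12, X=15, N=18, V=24, A=27 ⇒ F
F: A=15, V=18, X=27, N=30 ⇒ A
A: N=21, V=22, X=24 ⇒ N
N: X=3, V=14 ⇒ X
X: V=16 ⇒ V
NN route D → F → A → N → X → V → D costs 91.
Optimal: D → X → N → V → A → F → D costs 81 (by enumerating all 60 distinct tours).
Excess = 91 − 81 = 10.

The nearest-neighbour route is 10 miles longer than optimal.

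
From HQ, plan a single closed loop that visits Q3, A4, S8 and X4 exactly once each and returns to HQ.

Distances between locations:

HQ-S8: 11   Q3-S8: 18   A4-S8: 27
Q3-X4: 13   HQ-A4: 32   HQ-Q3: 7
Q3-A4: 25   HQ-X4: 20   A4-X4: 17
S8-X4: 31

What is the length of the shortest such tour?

HQ→Q3→A4→S8→X4→HQ: 7+25+27+31+20 = 110
HQ→Q3→A4→X4→S8→HQ: 7+25+17+31+11 = 91
HQ→Q3→S8→A4→X4→HQ: 7+18+27+17+20 = 89
HQ→Q3→S8→X4→A4→HQ: 7+18+31+17+32 = 105
HQ→Q3→X4→A4→S8→HQ: 7+13+17+27+11 = 75
HQ→Q3→X4→S8→A4→HQ: 7+13+31+27+32 = 110
HQ→A4→Q3→S8→X4→HQ: 32+25+18+31+20 = 126
HQ→A4→Q3→X4→S8→HQ: 32+25+13+31+11 = 112
HQ→A4→S8→Q3→X4→HQ: 32+27+18+13+20 = 110
HQ→A4→X4→Q3→S8→HQ: 32+17+13+18+11 = 91
HQ→S8→Q3→A4→X4→HQ: 11+18+25+17+20 = 91
HQ→S8→A4→Q3→X4→HQ: 11+27+25+13+20 = 96
The minimum is 75.
One optimal route: HQ → Q3 → X4 → A4 → S8 → HQ (or its reverse).

Shortest round trip = 75.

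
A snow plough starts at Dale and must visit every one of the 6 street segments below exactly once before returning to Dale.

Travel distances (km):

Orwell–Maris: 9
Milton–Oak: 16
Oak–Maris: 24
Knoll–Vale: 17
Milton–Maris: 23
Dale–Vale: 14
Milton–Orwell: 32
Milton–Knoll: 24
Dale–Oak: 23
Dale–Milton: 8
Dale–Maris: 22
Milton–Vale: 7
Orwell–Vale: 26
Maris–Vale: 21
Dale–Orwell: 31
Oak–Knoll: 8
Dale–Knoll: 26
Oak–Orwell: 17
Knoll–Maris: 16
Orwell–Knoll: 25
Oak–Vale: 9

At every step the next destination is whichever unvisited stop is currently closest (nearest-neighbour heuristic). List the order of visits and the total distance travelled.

Nearest-neighbour total = 88 km; route Dale → Milton → Vale → Oak → Knoll → Maris → Orwell → Dale.

Dale → [Milton:8 / Vale:14 / Maris:22 / Oak:23 / Knoll:26 / Orwell:31] → Milton (8)
Milton → [Vale:7 / Oak:16 / Maris:23 / Knoll:24 / Orwell:32] → Vale (7)
Vale → [Oak:9 / Knoll:17 / Maris:21 / Orwell:26] → Oak (9)
Oak → [Knoll:8 / Orwell:17 / Maris:24] → Knoll (8)
Knoll → [Maris:16 / Orwell:25] → Maris (16)
Maris → [Orwell:9] → Orwell (9)
Return Orwell→Dale: 31.
Total = 8 + 7 + 9 + 8 + 16 + 9 + 31 = 88.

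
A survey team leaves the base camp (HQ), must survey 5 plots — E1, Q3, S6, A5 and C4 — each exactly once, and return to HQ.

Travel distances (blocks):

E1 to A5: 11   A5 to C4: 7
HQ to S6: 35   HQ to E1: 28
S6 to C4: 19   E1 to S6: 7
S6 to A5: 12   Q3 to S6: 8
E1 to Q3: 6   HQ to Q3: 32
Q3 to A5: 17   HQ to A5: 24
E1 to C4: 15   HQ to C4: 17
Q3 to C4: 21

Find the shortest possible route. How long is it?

Shortest round trip = 78 blocks.

There are 60 distinct closed tours to check (reversals are equivalent).
HQ → E1 → Q3 → S6 → A5 → C4 → HQ: 28+6+8+12+7+17 = 78
HQ → E1 → Q3 → S6 → C4 → A5 → HQ: 28+6+8+19+7+24 = 92
HQ → E1 → Q3 → A5 → S6 → C4 → HQ: 28+6+17+12+19+17 = 99
HQ → E1 → Q3 → A5 → C4 → S6 → HQ: 28+6+17+7+19+35 = 112
HQ → E1 → Q3 → C4 → S6 → A5 → HQ: 28+6+21+19+12+24 = 110
HQ → E1 → Q3 → C4 → A5 → S6 → HQ: 28+6+21+7+12+35 = 109
HQ → E1 → S6 → Q3 → A5 → C4 → HQ: 28+7+8+17+7+17 = 84
HQ → E1 → S6 → Q3 → C4 → A5 → HQ: 28+7+8+21+7+24 = 95
HQ → E1 → S6 → A5 → Q3 → C4 → HQ: 28+7+12+17+21+17 = 102
HQ → E1 → S6 → A5 → C4 → Q3 → HQ: 28+7+12+7+21+32 = 107
HQ → E1 → S6 → C4 → Q3 → A5 → HQ: 28+7+19+21+17+24 = 116
HQ → E1 → S6 → C4 → A5 → Q3 → HQ: 28+7+19+7+17+32 = 110
HQ → E1 → A5 → Q3 → S6 → C4 → HQ: 28+11+17+8+19+17 = 100
HQ → E1 → A5 → Q3 → C4 → S6 → HQ: 28+11+17+21+19+35 = 131
… (46 more)
The minimum is 78.
One optimal route: HQ → E1 → Q3 → S6 → A5 → C4 → HQ (or its reverse).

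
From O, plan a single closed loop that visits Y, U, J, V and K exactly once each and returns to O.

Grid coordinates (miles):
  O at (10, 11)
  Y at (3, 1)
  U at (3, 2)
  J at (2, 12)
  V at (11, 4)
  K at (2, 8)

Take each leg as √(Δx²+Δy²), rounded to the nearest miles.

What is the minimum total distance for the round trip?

O→Y→U→J→V→K→O: 12+1+10+12+10+9 = 54
O→Y→U→J→K→V→O: 12+1+10+4+10+7 = 44
O→Y→U→V→J→K→O: 12+1+8+12+4+9 = 46
O→Y→U→V→K→J→O: 12+1+8+10+4+8 = 43
O→Y→U→K→J→V→O: 12+1+6+4+12+7 = 42
O→Y→U→K→V→J→O: 12+1+6+10+12+8 = 49
O→Y→J→U→V→K→O: 12+11+10+8+10+9 = 60
O→Y→J→U→K→V→O: 12+11+10+6+10+7 = 56
O→Y→J→V→U→K→O: 12+11+12+8+6+9 = 58
O→Y→J→V→K→U→O: 12+11+12+10+6+11 = 62
O→Y→J→K→U→V→O: 12+11+4+6+8+7 = 48
O→Y→J→K→V→U→O: 12+11+4+10+8+11 = 56
O→Y→V→U→J→K→O: 12+9+8+10+4+9 = 52
O→Y→V→U→K→J→O: 12+9+8+6+4+8 = 47
… (46 more)
O→J→K→Y→U→V→O: 8+4+7+1+8+7 = 35  ← best
The minimum is 35.
One optimal route: O → J → K → Y → U → V → O (or its reverse).

Shortest round trip = 35 miles.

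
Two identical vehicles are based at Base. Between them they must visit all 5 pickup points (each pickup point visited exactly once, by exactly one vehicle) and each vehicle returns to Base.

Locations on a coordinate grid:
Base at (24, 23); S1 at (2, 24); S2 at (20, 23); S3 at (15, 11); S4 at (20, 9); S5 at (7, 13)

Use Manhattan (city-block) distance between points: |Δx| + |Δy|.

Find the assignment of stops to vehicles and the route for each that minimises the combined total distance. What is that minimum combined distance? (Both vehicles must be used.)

There are 2^4 − 1 = 15 ways to divide the 5 stops into two non-empty groups. For each, the best each vehicle can do is its own shortest tour through its group:
  {S1} + {S2, S3, S4, S5}: 46 + 62 = 108
  {S2} + {S1, S3, S4, S5}: 8 + 74 = 82
  {S1, S2} + {S3, S4, S5}: 46 + 62 = 108
  {S3} + {S1, S2, S4, S5}: 42 + 74 = 116
  {S1, S3} + {S2, S4, S5}: 70 + 62 = 132
  {S2, S3} + {S1, S4, S5}: 42 + 74 = 116
  … (15 splits in total)
Best: vehicle 1 Base → S2 → Base = 8; vehicle 2 Base → S1 → S5 → S3 → S4 → Base = 74; combined 82.

Minimum combined distance: 82.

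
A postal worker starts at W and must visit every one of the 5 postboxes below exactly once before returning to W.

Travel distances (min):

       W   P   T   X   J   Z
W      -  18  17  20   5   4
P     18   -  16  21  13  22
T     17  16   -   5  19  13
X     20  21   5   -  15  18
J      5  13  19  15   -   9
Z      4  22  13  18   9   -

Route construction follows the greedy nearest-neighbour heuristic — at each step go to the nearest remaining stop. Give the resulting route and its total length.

67 min along W → Z → J → P → T → X → W.

From W: distances to unvisited — Z=4, J=5, T=17, P=18, X=20. Nearest is Z (4).
From Z: distances to unvisited — J=9, T=13, X=18, P=22. Nearest is J (9).
From J: distances to unvisited — P=13, X=15, T=19. Nearest is P (13).
From P: distances to unvisited — T=16, X=21. Nearest is T (16).
From T: distances to unvisited — X=5. Nearest is X (5).
Return X→W: 20.
Total = 4 + 9 + 13 + 16 + 5 + 20 = 67.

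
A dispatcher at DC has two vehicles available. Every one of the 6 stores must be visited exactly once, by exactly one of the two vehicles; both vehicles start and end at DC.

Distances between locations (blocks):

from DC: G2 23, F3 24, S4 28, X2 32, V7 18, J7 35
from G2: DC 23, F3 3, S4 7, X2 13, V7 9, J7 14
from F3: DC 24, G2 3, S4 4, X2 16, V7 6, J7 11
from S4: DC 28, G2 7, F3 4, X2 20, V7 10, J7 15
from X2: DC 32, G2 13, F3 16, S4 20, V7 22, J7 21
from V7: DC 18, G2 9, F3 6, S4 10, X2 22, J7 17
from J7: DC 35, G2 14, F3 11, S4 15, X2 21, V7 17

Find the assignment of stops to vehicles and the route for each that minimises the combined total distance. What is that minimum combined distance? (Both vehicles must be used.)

Try each way of splitting the stops between the two vehicles (each non-empty) and, for each split, find the best tour for each vehicle:
  {G2} + {F3, S4, X2, V7, J7}: 46 + 96 = 142
  {F3} + {G2, S4, X2, V7, J7}: 48 + 100 = 148
  {G2, F3} + {S4, X2, V7, J7}: 50 + 96 = 146
  {S4} + {G2, F3, X2, V7, J7}: 56 + 92 = 148
  {G2, S4} + {F3, X2, V7, J7}: 58 + 88 = 146
  {F3, S4} + {G2, X2, V7, J7}: 56 + 92 = 148
  … (31 splits in total)
  {V7} + {G2, F3, S4, X2, J7}: 36 + 98 = 134  ← best
Best: vehicle 1 DC → V7 → DC = 36; vehicle 2 DC → G2 → F3 → S4 → J7 → X2 → DC = 98; combined 134.

134 blocks — the smallest possible combined total.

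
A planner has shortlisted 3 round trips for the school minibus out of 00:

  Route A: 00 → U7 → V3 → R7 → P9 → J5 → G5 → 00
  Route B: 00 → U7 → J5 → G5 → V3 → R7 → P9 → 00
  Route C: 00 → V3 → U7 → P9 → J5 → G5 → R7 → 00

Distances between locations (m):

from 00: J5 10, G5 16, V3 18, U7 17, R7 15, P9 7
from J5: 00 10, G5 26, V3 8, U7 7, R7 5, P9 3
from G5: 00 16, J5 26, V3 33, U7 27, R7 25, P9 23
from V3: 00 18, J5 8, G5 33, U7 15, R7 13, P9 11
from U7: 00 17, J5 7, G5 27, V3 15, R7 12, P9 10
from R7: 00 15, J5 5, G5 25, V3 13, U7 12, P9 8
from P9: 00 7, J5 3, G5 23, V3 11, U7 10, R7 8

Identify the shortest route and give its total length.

Shortest is Route A, total 98 m.

Route A: 17 + 15 + 13 + 8 + 3 + 26 + 16 = 98
Route B: 17 + 7 + 26 + 33 + 13 + 8 + 7 = 111
Route C: 18 + 15 + 10 + 3 + 26 + 25 + 15 = 112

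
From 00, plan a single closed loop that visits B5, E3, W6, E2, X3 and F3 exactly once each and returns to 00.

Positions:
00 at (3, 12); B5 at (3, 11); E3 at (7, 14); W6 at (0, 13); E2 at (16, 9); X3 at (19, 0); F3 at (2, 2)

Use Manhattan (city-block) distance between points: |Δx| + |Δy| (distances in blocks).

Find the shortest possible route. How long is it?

Shortest round trip = 68 blocks.

There are 360 distinct closed tours to check (reversals are equivalent).
00 - B5 - E3 - W6 - E2 - X3 - F3 - 00: 1+7+8+20+12+19+11 = 78
00 - B5 - E3 - W6 - E2 - F3 - X3 - 00: 1+7+8+20+21+19+28 = 104
00 - B5 - E3 - W6 - X3 - E2 - F3 - 00: 1+7+8+32+12+21+11 = 92
00 - B5 - E3 - W6 - X3 - F3 - E2 - 00: 1+7+8+32+19+21+16 = 104
00 - B5 - E3 - W6 - F3 - E2 - X3 - 00: 1+7+8+13+21+12+28 = 90
00 - B5 - E3 - W6 - F3 - X3 - E2 - 00: 1+7+8+13+19+12+16 = 76
00 - B5 - E3 - E2 - W6 - X3 - F3 - 00: 1+7+14+20+32+19+11 = 104
00 - B5 - E3 - E2 - W6 - F3 - X3 - 00: 1+7+14+20+13+19+28 = 102
… (352 more)
00 - B5 - F3 - X3 - E2 - E3 - W6 - 00: 1+10+19+12+14+8+4 = 68  ← best
The minimum is 68.
One optimal route: 00 → B5 → F3 → X3 → E2 → E3 → W6 → 00 (or its reverse).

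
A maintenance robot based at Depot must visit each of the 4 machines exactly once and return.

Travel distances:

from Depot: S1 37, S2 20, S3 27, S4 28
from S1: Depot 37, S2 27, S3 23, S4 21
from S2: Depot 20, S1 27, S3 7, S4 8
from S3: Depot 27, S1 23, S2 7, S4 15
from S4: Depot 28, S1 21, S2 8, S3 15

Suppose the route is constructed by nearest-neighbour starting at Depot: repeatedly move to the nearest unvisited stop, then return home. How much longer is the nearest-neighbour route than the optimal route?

From Depot: S2=20, S3=27, S4=28, S1=37 → choose S2 (20).
From S2: S3=7, S4=8, S1=27 → choose S3 (7).
From S3: S4=15, S1=23 → choose S4 (15).
From S4: S1=21 → choose S1 (21).
NN route Depot → S2 → S3 → S4 → S1 → Depot costs 100.
Optimal: Depot → S2 → S3 → S1 → S4 → Depot costs 99 (by enumerating all 12 distinct tours).
Excess = 100 − 99 = 1.

1 longer than the optimal tour.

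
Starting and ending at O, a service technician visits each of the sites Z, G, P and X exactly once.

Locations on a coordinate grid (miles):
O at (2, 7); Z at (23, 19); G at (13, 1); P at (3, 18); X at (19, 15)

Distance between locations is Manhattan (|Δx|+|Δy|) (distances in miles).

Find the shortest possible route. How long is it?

Shortest round trip = 78 miles.

There are 12 distinct closed tours to check (reversals are equivalent).
O → Z → G → P → X → O: 33+28+27+19+25 = 132
O → Z → G → X → P → O: 33+28+20+19+12 = 112
O → Z → P → G → X → O: 33+21+27+20+25 = 126
O → Z → P → X → G → O: 33+21+19+20+17 = 110
O → Z → X → G → P → O: 33+8+20+27+12 = 100
O → Z → X → P → G → O: 33+8+19+27+17 = 104
O → G → Z → P → X → O: 17+28+21+19+25 = 110
O → G → Z → X → P → O: 17+28+8+19+12 = 84
O → G → P → Z → X → O: 17+27+21+8+25 = 98
O → G → X → Z → P → O: 17+20+8+21+12 = 78
O → P → Z → G → X → O: 12+21+28+20+25 = 106
O → P → G → Z → X → O: 12+27+28+8+25 = 100
The minimum is 78.
One optimal route: O → G → X → Z → P → O (or its reverse).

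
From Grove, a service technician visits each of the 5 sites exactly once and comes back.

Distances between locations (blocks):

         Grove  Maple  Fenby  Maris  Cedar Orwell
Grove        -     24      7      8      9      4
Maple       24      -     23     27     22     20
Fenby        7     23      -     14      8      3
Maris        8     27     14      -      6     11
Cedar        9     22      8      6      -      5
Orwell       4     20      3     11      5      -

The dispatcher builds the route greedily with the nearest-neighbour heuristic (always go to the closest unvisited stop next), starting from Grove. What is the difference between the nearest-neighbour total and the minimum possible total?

Grove: Orwell=4, Fenby=7, Maris=8, Cedar=9, Maple=24 ⇒ Orwell
Orwell: Fenby=3, Cedar=5, Maris=11, Maple=20 ⇒ Fenby
Fenby: Cedar=8, Maris=14, Maple=23 ⇒ Cedar
Cedar: Maris=6, Maple=22 ⇒ Maris
Maris: Maple=27 ⇒ Maple
NN route Grove → Orwell → Fenby → Cedar → Maris → Maple → Grove costs 72.
Optimal: Grove → Fenby → Orwell → Maple → Cedar → Maris → Grove costs 66 (by enumerating all 60 distinct tours).
Excess = 72 − 66 = 6.

The nearest-neighbour route is 6 blocks longer than optimal.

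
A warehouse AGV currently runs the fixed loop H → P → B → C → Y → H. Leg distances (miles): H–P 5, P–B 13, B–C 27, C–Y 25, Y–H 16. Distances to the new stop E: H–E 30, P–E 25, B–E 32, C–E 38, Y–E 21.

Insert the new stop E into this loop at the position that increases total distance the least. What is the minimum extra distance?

Insertion cost between consecutive stops i–j is d(i,E) + d(E,j) − d(i,j):
  between H and P: 30 + 25 − 5 = 50
  between P and B: 25 + 32 − 13 = 44
  between B and C: 32 + 38 − 27 = 43
  between C and Y: 38 + 21 − 25 = 34
  between Y and H: 21 + 30 − 16 = 35
Cheapest insertion is between C and Y, adding 34.
New total = 86 + 34 = 120.

+34 miles — insert E between C and Y.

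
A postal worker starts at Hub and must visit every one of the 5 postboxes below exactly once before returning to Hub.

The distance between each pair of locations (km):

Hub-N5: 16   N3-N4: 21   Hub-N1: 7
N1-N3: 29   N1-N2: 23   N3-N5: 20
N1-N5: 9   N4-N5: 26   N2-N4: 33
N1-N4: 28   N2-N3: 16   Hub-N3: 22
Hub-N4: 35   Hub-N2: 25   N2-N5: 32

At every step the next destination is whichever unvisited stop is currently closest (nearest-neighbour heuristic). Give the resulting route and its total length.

From Hub: distances to unvisited — N1=7, N5=16, N3=22, N2=25, N4=35. Nearest is N1 (7).
From N1: distances to unvisited — N5=9, N2=23, N4=28, N3=29. Nearest is N5 (9).
From N5: distances to unvisited — N3=20, N4=26, N2=32. Nearest is N3 (20).
From N3: distances to unvisited — N2=16, N4=21. Nearest is N2 (16).
From N2: distances to unvisited — N4=33. Nearest is N4 (33).
Return N4→Hub: 35.
Total = 7 + 9 + 20 + 16 + 33 + 35 = 120.

120 km along Hub → N1 → N5 → N3 → N2 → N4 → Hub.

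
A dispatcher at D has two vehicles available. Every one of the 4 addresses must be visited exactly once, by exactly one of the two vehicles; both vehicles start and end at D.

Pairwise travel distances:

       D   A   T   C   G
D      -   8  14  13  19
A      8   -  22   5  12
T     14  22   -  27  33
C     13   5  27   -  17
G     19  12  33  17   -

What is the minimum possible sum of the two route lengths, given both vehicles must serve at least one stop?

77 — the smallest possible combined total.

There are 2^3 − 1 = 7 ways to divide the 4 stops into two non-empty groups. For each, the best each vehicle can do is its own shortest tour through its group:
  {A} + {T, C, G}: 16 + 77 = 93
  {T} + {A, C, G}: 28 + 49 = 77
  {A, T} + {C, G}: 44 + 49 = 93
  {C} + {A, T, G}: 26 + 67 = 93
  {A, C} + {T, G}: 26 + 66 = 92
  {T, C} + {A, G}: 54 + 39 = 93
  … (7 splits in total)
Best: vehicle 1 D → T → D = 28; vehicle 2 D → A → C → G → D = 49; combined 77.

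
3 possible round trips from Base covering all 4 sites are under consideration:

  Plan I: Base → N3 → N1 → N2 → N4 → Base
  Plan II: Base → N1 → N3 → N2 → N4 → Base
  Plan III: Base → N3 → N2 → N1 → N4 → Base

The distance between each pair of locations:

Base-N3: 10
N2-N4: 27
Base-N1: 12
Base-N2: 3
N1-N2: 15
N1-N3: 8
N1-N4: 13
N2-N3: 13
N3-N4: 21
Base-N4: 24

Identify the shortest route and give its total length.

75 — Plan III is the shortest.

Plan I: 10 + 8 + 15 + 27 + 24 = 84
Plan II: 12 + 8 + 13 + 27 + 24 = 84
Plan III: 10 + 13 + 15 + 13 + 24 = 75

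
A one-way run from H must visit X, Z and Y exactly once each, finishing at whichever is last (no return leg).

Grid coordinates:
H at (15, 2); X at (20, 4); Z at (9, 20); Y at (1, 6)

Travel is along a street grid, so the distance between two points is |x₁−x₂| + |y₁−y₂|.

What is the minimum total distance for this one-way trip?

There are 3! = 6 possible orderings.
H → X → Z → Y: 7+27+22 = 56
H → X → Y → Z: 7+21+22 = 50
H → Z → X → Y: 24+27+21 = 72
H → Z → Y → X: 24+22+21 = 67
H → Y → X → Z: 18+21+27 = 66
H → Y → Z → X: 18+22+27 = 67
The minimum is 50.
One shortest path: H → X → Y → Z.

Shortest open route: 50.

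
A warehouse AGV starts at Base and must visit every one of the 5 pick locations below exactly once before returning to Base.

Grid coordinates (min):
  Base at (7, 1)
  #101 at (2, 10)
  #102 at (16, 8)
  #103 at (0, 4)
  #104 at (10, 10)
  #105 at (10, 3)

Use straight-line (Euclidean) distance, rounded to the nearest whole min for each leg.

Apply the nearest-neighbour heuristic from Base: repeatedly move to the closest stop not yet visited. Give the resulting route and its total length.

Nearest-neighbour total = 45 min; route Base → #105 → #104 → #102 → #101 → #103 → Base.

At Base the remaining stops are #105 4, #103 8, #104 9, #101 10, #102 11; go to #105.
At #105 the remaining stops are #104 7, #102 8, #103 10, #101 11; go to #104.
At #104 the remaining stops are #102 6, #101 8, #103 12; go to #102.
At #102 the remaining stops are #101 14, #103 16; go to #101.
At #101 the remaining stops are #103 6; go to #103.
Return #103→Base: 8.
Total = 4 + 7 + 6 + 14 + 6 + 8 = 45.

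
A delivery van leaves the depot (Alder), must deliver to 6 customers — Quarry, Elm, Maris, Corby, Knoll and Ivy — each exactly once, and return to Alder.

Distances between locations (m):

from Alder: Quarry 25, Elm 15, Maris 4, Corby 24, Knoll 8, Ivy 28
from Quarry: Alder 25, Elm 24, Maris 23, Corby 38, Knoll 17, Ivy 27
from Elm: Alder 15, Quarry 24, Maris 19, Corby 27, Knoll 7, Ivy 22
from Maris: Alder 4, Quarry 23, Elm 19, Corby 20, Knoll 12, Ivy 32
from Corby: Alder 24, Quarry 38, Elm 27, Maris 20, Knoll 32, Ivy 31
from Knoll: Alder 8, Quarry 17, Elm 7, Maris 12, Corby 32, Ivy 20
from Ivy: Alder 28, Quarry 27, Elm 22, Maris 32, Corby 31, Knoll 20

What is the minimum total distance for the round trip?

Minimum total distance: 121 m.

With 6 stops there are 6!/2 = 360 distinct round trips (a route and its reverse cost the same).
Alder→Quarry→Elm→Maris→Corby→Knoll→Ivy→Alder: 25+24+19+20+32+20+28 = 168
Alder→Quarry→Elm→Maris→Corby→Ivy→Knoll→Alder: 25+24+19+20+31+20+8 = 147
Alder→Quarry→Elm→Maris→Knoll→Corby→Ivy→Alder: 25+24+19+12+32+31+28 = 171
Alder→Quarry→Elm→Maris→Knoll→Ivy→Corby→Alder: 25+24+19+12+20+31+24 = 155
Alder→Quarry→Elm→Maris→Ivy→Corby→Knoll→Alder: 25+24+19+32+31+32+8 = 171
Alder→Quarry→Elm→Maris→Ivy→Knoll→Corby→Alder: 25+24+19+32+20+32+24 = 176
Alder→Quarry→Elm→Corby→Maris→Knoll→Ivy→Alder: 25+24+27+20+12+20+28 = 156
Alder→Quarry→Elm→Corby→Maris→Ivy→Knoll→Alder: 25+24+27+20+32+20+8 = 156
… (352 more)
Alder→Elm→Knoll→Quarry→Ivy→Corby→Maris→Alder: 15+7+17+27+31+20+4 = 121  ← best
The minimum is 121.
One optimal route: Alder → Elm → Knoll → Quarry → Ivy → Corby → Maris → Alder (or its reverse).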